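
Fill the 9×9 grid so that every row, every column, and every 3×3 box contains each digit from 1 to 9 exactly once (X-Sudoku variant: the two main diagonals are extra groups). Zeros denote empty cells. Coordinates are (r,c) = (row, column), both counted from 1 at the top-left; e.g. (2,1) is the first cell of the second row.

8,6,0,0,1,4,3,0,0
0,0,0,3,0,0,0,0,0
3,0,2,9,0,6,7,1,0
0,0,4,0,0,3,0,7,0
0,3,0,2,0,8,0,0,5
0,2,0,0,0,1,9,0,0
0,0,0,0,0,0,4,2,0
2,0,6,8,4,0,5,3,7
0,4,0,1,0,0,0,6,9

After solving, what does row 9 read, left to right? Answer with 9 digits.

543127869

(1,9) = 2 (sole candidate).
(3,2) = 5 (sole candidate).
(3,5) = 8 (sole candidate).
(3,9) = 4 (sole candidate).
(5,5) = 6 (sole candidate).
(5,7) = 1 (sole candidate).
(5,8) = 4 (sole candidate).
(6,8) = 8 (sole candidate).
(8,6) = 9 (sole candidate).
(9,1) = 5: row 9 has {1,4,6,9}; col 1 has {2,3,8}; box has {2,4,6}; anti-diagonal has {2,3,6,7} → only 5 remains.
(9,7) = 8: row 9 has {1,4,5,6,9}; col 7 has {1,3,4,5,7,9}; box has {2,3,4,5,6,7,9} → only 8 remains.
(2,2) = 7 (sole candidate).
(2,7) = 6 (sole candidate).
(2,8) = 9 (sole candidate).
(2,9) = 8 (sole candidate).
(4,4) = 5 (sole candidate).
(4,5) = 9 (sole candidate).
(4,7) = 2 (sole candidate).
(4,9) = 6 (sole candidate).
(6,4) = 4 (sole candidate).
(6,5) = 7 (sole candidate).
(6,9) = 3 (sole candidate).
(7,9) = 1 (sole candidate).
(8,2) = 1 (sole candidate).
(1,3) = 9 (sole candidate).
(1,4) = 7 (sole candidate).
(1,8) = 5 (sole candidate).
(2,3) = 1 (sole candidate).
(4,1) = 1 (sole candidate).
(4,2) = 8 (sole candidate).
(5,3) = 7 (sole candidate).
(6,1) = 6 (sole candidate).
(6,3) = 5 (sole candidate).
(7,2) = 9 (sole candidate).
(7,3) = 8 (sole candidate).
(7,4) = 6 (sole candidate).
(9,3) = 3: row 9 has {1,4,5,6,8,9}; col 3 has {1,2,4,5,6,7,8,9}; box has {1,2,4,5,6,8,9} → only 3 remains.
(9,5) = 2: row 9 has {1,3,4,5,6,8,9}; col 5 has {1,4,6,7,8,9}; box has {1,4,6,8,9} → only 2 remains.
(9,6) = 7: row 9 has {1,2,3,4,5,6,8,9}; col 6 has {1,3,4,6,8,9}; box has {1,2,4,6,8,9} → only 7 remains.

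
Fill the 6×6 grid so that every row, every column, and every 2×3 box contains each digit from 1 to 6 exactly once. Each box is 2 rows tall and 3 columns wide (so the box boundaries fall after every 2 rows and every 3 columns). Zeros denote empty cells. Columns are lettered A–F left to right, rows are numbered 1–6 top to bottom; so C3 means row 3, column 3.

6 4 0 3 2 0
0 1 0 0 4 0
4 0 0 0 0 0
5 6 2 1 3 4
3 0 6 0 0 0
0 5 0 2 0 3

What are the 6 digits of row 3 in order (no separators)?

431652

C1 = 5 (sole candidate).
F1 = 1 (sole candidate).
A2 = 2 (sole candidate).
C2 = 3 (sole candidate).
B3 = 3: row 3 has {4}; col 2 has {1,4,5,6}; box has {2,4,5,6} → only 3 remains.
C3 = 1: row 3 has {3,4}; col 3 has {2,3,5,6}; box has {2,3,4,5,6} → only 1 remains.
B5 = 2 (sole candidate).
F5 = 5 (sole candidate).
A6 = 1 (sole candidate).
C6 = 4 (sole candidate).
E6 = 6 (sole candidate).
F2 = 6 (sole candidate).
E3 = 5: row 3 has {1,3,4}; col 5 has {2,3,4,6}; box has {1,3,4} → only 5 remains.
F3 = 2: row 3 has {1,3,4,5}; col 6 has {1,3,4,5,6}; box has {1,3,4,5} → only 2 remains.
D5 = 4 (sole candidate).
E5 = 1 (sole candidate).
D2 = 5 (sole candidate).
D3 = 6: row 3 has {1,2,3,4,5}; col 4 has {1,2,3,4,5}; box has {1,2,3,4,5} → only 6 remains.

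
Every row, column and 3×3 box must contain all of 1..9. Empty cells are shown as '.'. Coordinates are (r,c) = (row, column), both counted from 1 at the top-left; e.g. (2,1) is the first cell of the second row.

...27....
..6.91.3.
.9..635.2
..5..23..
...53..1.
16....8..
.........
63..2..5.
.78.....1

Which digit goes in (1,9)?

(6,5) = 4: row 6 has {1,6,8}; col 5 has {2,3,6,7,9}; box has {2,3,5} → only 4 remains.
(9,5) = 5: row 9 has {1,7,8}; col 5 has {2,3,4,6,7,9}; box has {2} → only 5 remains.
(3,3) = 1: in row 3, 1 can only go here (every other open cell in that row sees a 1).
(1,7) = 1: in row 1, 1 can only go here (every other open cell in that row sees a 1).
(6,3) = 3: in row 6, 3 can only go here (every other open cell in that row sees a 3).
(6,9) = 5: in row 6, 5 can only go here (every other open cell in that row sees a 5).
(1,3) = 4: row 1 has {1,2,7}; col 3 has {1,3,5,6,8}; box has {1,6,9} → only 4 remains.
(8,3) = 9: row 8 has {2,3,5,6}; col 3 has {1,3,4,5,6,8}; box has {3,6,7,8} → only 9 remains.
(7,3) = 2: row 7 has {}; col 3 has {1,3,4,5,6,8,9}; box has {3,6,7,8,9} → only 2 remains.
(9,1) = 4: row 9 has {1,5,7,8}; col 1 has {1,6}; box has {2,3,6,7,8,9} → only 4 remains.
(5,3) = 7: row 5 has {1,3,5}; col 3 has {1,2,3,4,5,6,8,9}; box has {1,3,5,6} → only 7 remains.
(7,1) = 5: row 7 has {2}; col 1 has {1,4,6}; box has {2,3,4,6,7,8,9} → only 5 remains.
(7,2) = 1: row 7 has {2,5}; col 2 has {3,6,7,9}; box has {2,3,4,5,6,7,8,9} → only 1 remains.
(7,5) = 8: row 7 has {1,2,5}; col 5 has {2,3,4,5,6,7,9}; box has {2,5} → only 8 remains.
(4,5) = 1: row 4 has {2,3,5}; col 5 has {2,3,4,5,6,7,8,9}; box has {2,3,4,5} → only 1 remains.
(1,1) = 3: in row 1, 3 can only go here (every other open cell in that row sees a 3).
(2,2) = 5: in row 2, 5 can only go here (every other open cell in that row sees a 5).
(1,2) = 8: row 1 has {1,2,3,4,7}; col 2 has {1,3,5,6,7,9}; box has {1,3,4,5,6,9} → only 8 remains.
(1,6) = 5: row 1 has {1,2,3,4,7,8}; col 6 has {1,2,3}; box has {1,2,3,6,7,9} → only 5 remains.
(3,1) = 7: row 3 has {1,2,3,5,6,9}; col 1 has {1,3,4,5,6}; box has {1,3,4,5,6,8,9} → only 7 remains.
(4,2) = 4: row 4 has {1,2,3,5}; col 2 has {1,3,5,6,7,8,9}; box has {1,3,5,6,7} → only 4 remains.
(5,2) = 2: row 5 has {1,3,5,7}; col 2 has {1,3,4,5,6,7,8,9}; box has {1,3,4,5,6,7} → only 2 remains.
(2,1) = 2: row 2 has {1,3,5,6,9}; col 1 has {1,3,4,5,6,7}; box has {1,3,4,5,6,7,8,9} → only 2 remains.
(6,8) = 2: in row 6, 2 can only go here (every other open cell in that row sees a 2).
(8,9) = 8: in row 8, 8 can only go here (every other open cell in that row sees an 8).
(8,4) = 1: in row 8, 1 can only go here (every other open cell in that row sees a 1).
(2,4) = 8: in row 2, 8 can only go here (every other open cell in that row sees an 8).
(3,4) = 4: row 3 has {1,2,3,5,6,7,9}; col 4 has {1,2,5,8}; box has {1,2,3,5,6,7,8,9} → only 4 remains.
(3,8) = 8: row 3 has {1,2,3,4,5,6,7,9}; col 8 has {1,2,3,5}; box has {1,2,3,5} → only 8 remains.
(4,1) = 8: in row 4, 8 can only go here (every other open cell in that row sees an 8).
(5,1) = 9: row 5 has {1,2,3,5,7}; col 1 has {1,2,3,4,5,6,7,8}; box has {1,2,3,4,5,6,7,8} → only 9 remains.
(5,6) = 8: in row 5, 8 can only go here (every other open cell in that row sees an 8).
(9,7) = 2: in row 9, 2 can only go here (every other open cell in that row sees a 2).
(9,4) = 3: in row 9, 3 can only go here (every other open cell in that row sees a 3).
(7,9) = 3: in row 7, 3 can only go here (every other open cell in that row sees a 3).
(7,7) = 9: in column 7, 9 can only go here (every other open cell in that column sees a 9).
(9,8) = 6: row 9 has {1,2,3,4,5,7,8}; col 8 has {1,2,3,5,8}; box has {1,2,3,5,8,9} → only 6 remains.
(1,8) = 9: row 1 has {1,2,3,4,5,7,8}; col 8 has {1,2,3,5,6,8}; box has {1,2,3,5,8} → only 9 remains.
(1,9) = 6: row 1 has {1,2,3,4,5,7,8,9}; col 9 has {1,2,3,5,8}; box has {1,2,3,5,8,9} → only 6 remains.

6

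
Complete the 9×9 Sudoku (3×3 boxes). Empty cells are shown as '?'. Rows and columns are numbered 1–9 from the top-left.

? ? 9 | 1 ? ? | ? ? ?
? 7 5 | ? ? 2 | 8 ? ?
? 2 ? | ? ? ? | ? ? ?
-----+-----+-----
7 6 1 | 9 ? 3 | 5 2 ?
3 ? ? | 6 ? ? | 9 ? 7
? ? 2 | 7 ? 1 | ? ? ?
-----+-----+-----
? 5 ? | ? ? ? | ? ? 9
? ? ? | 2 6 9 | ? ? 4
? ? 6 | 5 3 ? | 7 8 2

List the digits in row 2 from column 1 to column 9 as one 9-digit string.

675392841

r4c9 = 8 (sole candidate).
r9c6 = 4 (sole candidate).
r4c5 = 4 (sole candidate).
r7c4 = 8 (sole candidate).
r7c6 = 7 (sole candidate).
r2c5 = 9: row 2 has {2,5,7,8}; col 5 has {3,4,6}; box has {1,2} → only 9 remains.
r7c5 = 1 (sole candidate).
r1c7 = 2 (hidden single in row 1).
r3c8 = 9 (hidden single in row 3).
r3c5 = 7 (hidden single in row 3).
r1c8 = 7 (hidden single in row 1).
r5c8 = 1 (hidden single in row 5).
r5c5 = 2 (hidden single in row 5).
r5c6 = 5 (hidden single in row 5).
r6c5 = 8 (sole candidate).
r1c5 = 5 (sole candidate).
r3c9 = 5 (hidden single in row 3).
r6c1 = 5 (hidden single in row 6).
r6c2 = 9 (hidden single in row 6).
r9c2 = 1 (sole candidate).
r8c1 = 8 (sole candidate).
r8c2 = 3 (sole candidate).
r8c3 = 7 (sole candidate).
r8c7 = 1 (sole candidate).
r8c8 = 5 (sole candidate).
r9c1 = 9 (sole candidate).
r7c3 = 4 (sole candidate).
r5c3 = 8 (sole candidate).
r7c1 = 2 (sole candidate).
r3c3 = 3 (sole candidate).
r3c4 = 4 (sole candidate).
r3c7 = 6 (sole candidate).
r5c2 = 4 (sole candidate).
r7c7 = 3 (sole candidate).
r7c8 = 6 (sole candidate).
r1c2 = 8 (sole candidate).
r1c6 = 6 (sole candidate).
r1c9 = 3 (sole candidate).
r2c4 = 3: row 2 has {2,5,7,8,9}; col 4 has {1,2,4,5,6,7,8,9}; box has {1,2,4,5,6,7,9} → only 3 remains.
r2c8 = 4: row 2 has {2,3,5,7,8,9}; col 8 has {1,2,5,6,7,8,9}; box has {2,3,5,6,7,8,9} → only 4 remains.
r2c9 = 1: row 2 has {2,3,4,5,7,8,9}; col 9 has {2,3,4,5,7,8,9}; box has {2,3,4,5,6,7,8,9} → only 1 remains.
r3c1 = 1 (sole candidate).
r3c6 = 8 (sole candidate).
r6c7 = 4 (sole candidate).
r6c8 = 3 (sole candidate).
r6c9 = 6 (sole candidate).
r1c1 = 4 (sole candidate).
r2c1 = 6: row 2 has {1,2,3,4,5,7,8,9}; col 1 has {1,2,3,4,5,7,8,9}; box has {1,2,3,4,5,7,8,9} → only 6 remains.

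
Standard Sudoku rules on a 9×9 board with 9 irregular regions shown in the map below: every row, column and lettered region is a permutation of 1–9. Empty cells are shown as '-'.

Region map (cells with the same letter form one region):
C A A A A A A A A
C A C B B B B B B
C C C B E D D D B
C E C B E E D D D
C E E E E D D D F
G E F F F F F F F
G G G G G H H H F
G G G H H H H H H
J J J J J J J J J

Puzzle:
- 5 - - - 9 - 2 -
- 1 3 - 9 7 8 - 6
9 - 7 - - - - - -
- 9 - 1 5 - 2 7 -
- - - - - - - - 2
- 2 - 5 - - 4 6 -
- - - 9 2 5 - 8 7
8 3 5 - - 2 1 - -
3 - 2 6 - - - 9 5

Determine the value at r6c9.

1

r8c8 = 4 (sole candidate).
r8c9 = 9 (sole candidate).
r9c7 = 7 (sole candidate).
r2c8 = 5 (sole candidate).
r8c4 = 7 (sole candidate).
r8c5 = 6 (sole candidate).
r7c7 = 3 (sole candidate).
r1c7 = 6 (sole candidate).
r3c7 = 5 (sole candidate).
r5c7 = 9 (sole candidate).
r1c1 = 1 (hidden single in row 1).
r1c5 = 7 (hidden single in row 1).
r6c1 = 7 (sole candidate).
r3c4 = 2 (hidden single in row 3).
r2c4 = 4 (sole candidate).
r3c9 = 3 (sole candidate).
r2c1 = 2 (sole candidate).
r3c8 = 1 (sole candidate).
r5c8 = 3 (sole candidate).
r5c4 = 8 (sole candidate).
r1c4 = 3 (sole candidate).
r3c5 = 4 (sole candidate).
r5c5 = 1 (sole candidate).
r9c5 = 8 (sole candidate).
r5c3 = 6 (sole candidate).
r5c6 = 4 (sole candidate).
r6c5 = 3 (sole candidate).
r9c2 = 4 (sole candidate).
r9c6 = 1 (sole candidate).
r4c6 = 3 (sole candidate).
r4c9 = 8 (sole candidate).
r5c1 = 5 (sole candidate).
r5c2 = 7 (sole candidate).
r6c6 = 8 (sole candidate).
r6c9 = 1: row 6 has {2,3,4,5,6,7,8}; col 9 has {2,3,5,6,7,8,9}; region has {2,3,4,5,6,7,8} → only 1 remains.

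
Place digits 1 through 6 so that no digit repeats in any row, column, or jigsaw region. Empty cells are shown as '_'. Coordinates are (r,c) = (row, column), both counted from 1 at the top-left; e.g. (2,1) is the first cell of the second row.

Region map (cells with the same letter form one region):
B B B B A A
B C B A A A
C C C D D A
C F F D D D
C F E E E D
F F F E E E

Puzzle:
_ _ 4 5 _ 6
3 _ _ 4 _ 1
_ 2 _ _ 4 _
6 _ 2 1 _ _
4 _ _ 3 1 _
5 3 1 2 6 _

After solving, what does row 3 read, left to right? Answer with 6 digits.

(1,2) = 1: row 1 has {4,5,6}; col 2 has {2,3}; region has {3,4,5} → only 1 remains.
(2,2) = 5: row 2 has {1,3,4}; col 2 has {1,2,3}; region has {2,4,6} → only 5 remains.
(2,3) = 6: row 2 has {1,3,4,5}; col 3 has {1,2,4}; region has {1,3,4,5} → only 6 remains.
(2,5) = 2: row 2 has {1,3,4,5,6}; col 5 has {1,4,6}; region has {1,4,6} → only 2 remains.
(3,1) = 1: row 3 has {2,4}; col 1 has {3,4,5,6}; region has {2,4,5,6} → only 1 remains.
(3,3) = 3: row 3 has {1,2,4}; col 3 has {1,2,4,6}; region has {1,2,4,5,6} → only 3 remains.
(3,4) = 6: row 3 has {1,2,3,4}; col 4 has {1,2,3,4,5}; region has {1,4} → only 6 remains.
(3,6) = 5: row 3 has {1,2,3,4,6}; col 6 has {1,6}; region has {1,2,4,6} → only 5 remains.

123645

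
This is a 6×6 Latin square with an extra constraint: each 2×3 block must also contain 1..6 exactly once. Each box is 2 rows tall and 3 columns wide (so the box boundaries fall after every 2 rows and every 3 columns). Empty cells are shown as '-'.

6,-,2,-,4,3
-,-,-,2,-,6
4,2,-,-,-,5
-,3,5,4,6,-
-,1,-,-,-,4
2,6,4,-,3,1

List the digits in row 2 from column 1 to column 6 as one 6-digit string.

341256

r1c2 = 5: row 1 has {2,3,4,6}; col 2 has {1,2,3,6}; box has {2,6} → only 5 remains.
r1c4 = 1: row 1 has {2,3,4,5,6}; col 4 has {2,4}; box has {2,3,4,6} → only 1 remains.
r2c2 = 4: row 2 has {2,6}; col 2 has {1,2,3,5,6}; box has {2,5,6} → only 4 remains.
r2c5 = 5: row 2 has {2,4,6}; col 5 has {3,4,6}; box has {1,2,3,4,6} → only 5 remains.
r3c4 = 3: row 3 has {2,4,5}; col 4 has {1,2,4}; box has {4,5,6} → only 3 remains.
r3c5 = 1: row 3 has {2,3,4,5}; col 5 has {3,4,5,6}; box has {3,4,5,6} → only 1 remains.
r4c1 = 1: row 4 has {3,4,5,6}; col 1 has {2,4,6}; box has {2,3,4,5} → only 1 remains.
r4c6 = 2: row 4 has {1,3,4,5,6}; col 6 has {1,3,4,5,6}; box has {1,3,4,5,6} → only 2 remains.
r5c3 = 3: row 5 has {1,4}; col 3 has {2,4,5}; box has {1,2,4,6} → only 3 remains.
r5c5 = 2: row 5 has {1,3,4}; col 5 has {1,3,4,5,6}; box has {1,3,4} → only 2 remains.
r6c4 = 5: row 6 has {1,2,3,4,6}; col 4 has {1,2,3,4}; box has {1,2,3,4} → only 5 remains.
r2c1 = 3: row 2 has {2,4,5,6}; col 1 has {1,2,4,6}; box has {2,4,5,6} → only 3 remains.
r2c3 = 1: row 2 has {2,3,4,5,6}; col 3 has {2,3,4,5}; box has {2,3,4,5,6} → only 1 remains.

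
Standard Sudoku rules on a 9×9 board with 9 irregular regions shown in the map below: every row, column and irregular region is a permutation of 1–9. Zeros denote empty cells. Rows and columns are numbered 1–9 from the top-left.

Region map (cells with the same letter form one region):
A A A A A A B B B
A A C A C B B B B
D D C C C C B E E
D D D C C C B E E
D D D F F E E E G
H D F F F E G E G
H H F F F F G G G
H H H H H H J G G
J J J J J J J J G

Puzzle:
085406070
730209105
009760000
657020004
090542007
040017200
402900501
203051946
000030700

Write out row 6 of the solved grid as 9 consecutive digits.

row 1, column 5 = 9: row 1 has {4,5,6,7,8}; col 5 has {1,2,3,4,5,6}; region has {2,3,4,5,6,7,8} → only 9 remains.
row 1, column 7 = 3: row 1 has {4,5,6,7,8,9}; col 7 has {1,2,5,7,9}; region has {1,5,7,9} → only 3 remains.
row 1, column 9 = 2: row 1 has {3,4,5,6,7,8,9}; col 9 has {1,4,5,6,7}; region has {1,3,5,7,9} → only 2 remains.
row 2, column 5 = 8: row 2 has {1,2,3,5,7,9}; col 5 has {1,2,3,4,5,6,9}; region has {2,6,7,9} → only 8 remains.
row 2, column 8 = 6: row 2 has {1,2,3,5,7,8,9}; col 8 has {4,7}; region has {1,2,3,5,7,9} → only 6 remains.
row 4, column 6 = 3: row 4 has {2,4,5,6,7}; col 6 has {1,2,6,7,9}; region has {2,6,7,8,9} → only 3 remains.
row 4, column 7 = 8: row 4 has {2,3,4,5,6,7}; col 7 has {1,2,3,5,7,9}; region has {1,2,3,5,6,7,9} → only 8 remains.
row 5, column 7 = 6: row 5 has {2,4,5,7,9}; col 7 has {1,2,3,5,7,8,9}; region has {2,4,7} → only 6 remains.
row 7, column 5 = 7: row 7 has {1,2,4,5,9}; col 5 has {1,2,3,4,5,6,8,9}; region has {1,2,4,5,9} → only 7 remains.
row 7, column 6 = 8: row 7 has {1,2,4,5,7,9}; col 6 has {1,2,3,6,7,9}; region has {1,2,4,5,7,9} → only 8 remains.
row 7, column 8 = 3: row 7 has {1,2,4,5,7,8,9}; col 8 has {4,6,7}; region has {1,2,4,5,6,7} → only 3 remains.
row 8, column 2 = 7: row 8 has {1,2,3,4,5,6,9}; col 2 has {3,4,5,8,9}; region has {1,2,3,4,5} → only 7 remains.
row 8, column 4 = 8: row 8 has {1,2,3,4,5,6,7,9}; col 4 has {2,4,5,7,9}; region has {1,2,3,4,5,7} → only 8 remains.
row 1, column 1 = 1: row 1 has {2,3,4,5,6,7,8,9}; col 1 has {2,4,6,7}; region has {2,3,4,5,6,7,8,9} → only 1 remains.
row 2, column 3 = 4: row 2 has {1,2,3,5,6,7,8,9}; col 3 has {2,3,5,7,9}; region has {2,3,6,7,8,9} → only 4 remains.
row 3, column 6 = 5: row 3 has {6,7,9}; col 6 has {1,2,3,6,7,8,9}; region has {2,3,4,6,7,8,9} → only 5 remains.
row 3, column 7 = 4: row 3 has {5,6,7,9}; col 7 has {1,2,3,5,6,7,8,9}; region has {1,2,3,5,6,7,8,9} → only 4 remains.
row 4, column 4 = 1: row 4 has {2,3,4,5,6,7,8}; col 4 has {2,4,5,7,8,9}; region has {2,3,4,5,6,7,8,9} → only 1 remains.
row 4, column 8 = 9: row 4 has {1,2,3,4,5,6,7,8}; col 8 has {3,4,6,7}; region has {2,4,6,7} → only 9 remains.
row 6, column 1 = 9: row 6 has {1,2,4,7}; col 1 has {1,2,4,6,7}; region has {1,2,3,4,5,7,8} → only 9 remains.
row 6, column 3 = 6: row 6 has {1,2,4,7,9}; col 3 has {2,3,4,5,7,9}; region has {1,2,4,5,7,8,9} → only 6 remains.
row 6, column 4 = 3: row 6 has {1,2,4,6,7,9}; col 4 has {1,2,4,5,7,8,9}; region has {1,2,4,5,6,7,8,9} → only 3 remains.
row 6, column 9 = 8: row 6 has {1,2,3,4,6,7,9}; col 9 has {1,2,4,5,6,7}; region has {1,2,3,4,5,6,7} → only 8 remains.
row 7, column 2 = 6: row 7 has {1,2,3,4,5,7,8,9}; col 2 has {3,4,5,7,8,9}; region has {1,2,3,4,5,7,8,9} → only 6 remains.
row 9, column 4 = 6: row 9 has {3,7}; col 4 has {1,2,3,4,5,7,8,9}; region has {3,7,9} → only 6 remains.
row 9, column 6 = 4: row 9 has {3,6,7}; col 6 has {1,2,3,5,6,7,8,9}; region has {3,6,7,9} → only 4 remains.
row 9, column 9 = 9: row 9 has {3,4,6,7}; col 9 has {1,2,4,5,6,7,8}; region has {1,2,3,4,5,6,7,8} → only 9 remains.
row 3, column 9 = 3: row 3 has {4,5,6,7,9}; col 9 has {1,2,4,5,6,7,8,9}; region has {2,4,6,7,9} → only 3 remains.
row 6, column 8 = 5: row 6 has {1,2,3,4,6,7,8,9}; col 8 has {3,4,6,7,9}; region has {2,3,4,6,7,9} → only 5 remains.

946317258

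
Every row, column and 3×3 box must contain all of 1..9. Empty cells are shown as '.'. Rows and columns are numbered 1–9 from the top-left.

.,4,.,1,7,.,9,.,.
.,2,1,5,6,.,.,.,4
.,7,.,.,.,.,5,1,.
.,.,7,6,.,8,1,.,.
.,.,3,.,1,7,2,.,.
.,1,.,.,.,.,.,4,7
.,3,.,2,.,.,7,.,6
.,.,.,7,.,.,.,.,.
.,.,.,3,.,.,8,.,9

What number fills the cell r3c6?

3

r2c7 = 3: row 2 has {1,2,4,5,6}; col 7 has {1,2,5,7,8,9}; box has {1,4,5,9} → only 3 remains.
r6c4 = 9: row 6 has {1,4,7}; col 4 has {1,2,3,5,6,7}; box has {1,6,7,8} → only 9 remains.
r6c7 = 6: row 6 has {1,4,7,9}; col 7 has {1,2,3,5,7,8,9}; box has {1,2,4,7} → only 6 remains.
r7c8 = 5: row 7 has {2,3,6,7}; col 8 has {1,4}; box has {6,7,8,9} → only 5 remains.
r8c7 = 4: row 8 has {7}; col 7 has {1,2,3,5,6,7,8,9}; box has {5,6,7,8,9} → only 4 remains.
r9c8 = 2: row 9 has {3,8,9}; col 8 has {1,4,5}; box has {4,5,6,7,8,9} → only 2 remains.
r2c6 = 9: row 2 has {1,2,3,4,5,6}; col 6 has {7,8}; box has {1,5,6,7} → only 9 remains.
r5c4 = 4: row 5 has {1,2,3,7}; col 4 has {1,2,3,5,6,7,9}; box has {1,6,7,8,9} → only 4 remains.
r8c8 = 3: row 8 has {4,7}; col 8 has {1,2,4,5}; box has {2,4,5,6,7,8,9} → only 3 remains.
r8c9 = 1: row 8 has {3,4,7}; col 9 has {4,6,7,9}; box has {2,3,4,5,6,7,8,9} → only 1 remains.
r2c1 = 8: row 2 has {1,2,3,4,5,6,9}; col 1 has {}; box has {1,2,4,7} → only 8 remains.
r2c8 = 7: row 2 has {1,2,3,4,5,6,8,9}; col 8 has {1,2,3,4,5}; box has {1,3,4,5,9} → only 7 remains.
r3c4 = 8: row 3 has {1,5,7}; col 4 has {1,2,3,4,5,6,7,9}; box has {1,5,6,7,9} → only 8 remains.
r3c9 = 2: row 3 has {1,5,7,8}; col 9 has {1,4,6,7,9}; box has {1,3,4,5,7,9} → only 2 remains.
r4c8 = 9: row 4 has {1,6,7,8}; col 8 has {1,2,3,4,5,7}; box has {1,2,4,6,7} → only 9 remains.
r5c8 = 8: row 5 has {1,2,3,4,7}; col 8 has {1,2,3,4,5,7,9}; box has {1,2,4,6,7,9} → only 8 remains.
r5c9 = 5: row 5 has {1,2,3,4,7,8}; col 9 has {1,2,4,6,7,9}; box has {1,2,4,6,7,8,9} → only 5 remains.
r1c8 = 6: row 1 has {1,4,7,9}; col 8 has {1,2,3,4,5,7,8,9}; box has {1,2,3,4,5,7,9} → only 6 remains.
r1c9 = 8: row 1 has {1,4,6,7,9}; col 9 has {1,2,4,5,6,7,9}; box has {1,2,3,4,5,6,7,9} → only 8 remains.
r4c2 = 5: row 4 has {1,6,7,8,9}; col 2 has {1,2,3,4,7}; box has {1,3,7} → only 5 remains.
r4c9 = 3: row 4 has {1,5,6,7,8,9}; col 9 has {1,2,4,5,6,7,8,9}; box has {1,2,4,5,6,7,8,9} → only 3 remains.
r6c1 = 2: row 6 has {1,4,6,7,9}; col 1 has {8}; box has {1,3,5,7} → only 2 remains.
r6c3 = 8: row 6 has {1,2,4,6,7,9}; col 3 has {1,3,7}; box has {1,2,3,5,7} → only 8 remains.
r9c2 = 6: row 9 has {2,3,8,9}; col 2 has {1,2,3,4,5,7}; box has {3} → only 6 remains.
r1c3 = 5: row 1 has {1,4,6,7,8,9}; col 3 has {1,3,7,8}; box has {1,2,4,7,8} → only 5 remains.
r4c1 = 4: row 4 has {1,3,5,6,7,8,9}; col 1 has {2,8}; box has {1,2,3,5,7,8} → only 4 remains.
r4c5 = 2: row 4 has {1,3,4,5,6,7,8,9}; col 5 has {1,6,7}; box has {1,4,6,7,8,9} → only 2 remains.
r5c2 = 9: row 5 has {1,2,3,4,5,7,8}; col 2 has {1,2,3,4,5,6,7}; box has {1,2,3,4,5,7,8} → only 9 remains.
r8c2 = 8: row 8 has {1,3,4,7}; col 2 has {1,2,3,4,5,6,7,9}; box has {3,6} → only 8 remains.
r9c3 = 4: row 9 has {2,3,6,8,9}; col 3 has {1,3,5,7,8}; box has {3,6,8} → only 4 remains.
r9c5 = 5: row 9 has {2,3,4,6,8,9}; col 5 has {1,2,6,7}; box has {2,3,7} → only 5 remains.
r9c6 = 1: row 9 has {2,3,4,5,6,8,9}; col 6 has {7,8,9}; box has {2,3,5,7} → only 1 remains.
r1c1 = 3: row 1 has {1,4,5,6,7,8,9}; col 1 has {2,4,8}; box has {1,2,4,5,7,8} → only 3 remains.
r1c6 = 2: row 1 has {1,3,4,5,6,7,8,9}; col 6 has {1,7,8,9}; box has {1,5,6,7,8,9} → only 2 remains.
r5c1 = 6: row 5 has {1,2,3,4,5,7,8,9}; col 1 has {2,3,4,8}; box has {1,2,3,4,5,7,8,9} → only 6 remains.
r6c5 = 3: row 6 has {1,2,4,6,7,8,9}; col 5 has {1,2,5,6,7}; box has {1,2,4,6,7,8,9} → only 3 remains.
r6c6 = 5: row 6 has {1,2,3,4,6,7,8,9}; col 6 has {1,2,7,8,9}; box has {1,2,3,4,6,7,8,9} → only 5 remains.
r7c3 = 9: row 7 has {2,3,5,6,7}; col 3 has {1,3,4,5,7,8}; box has {3,4,6,8} → only 9 remains.
r7c6 = 4: row 7 has {2,3,5,6,7,9}; col 6 has {1,2,5,7,8,9}; box has {1,2,3,5,7} → only 4 remains.
r8c1 = 5: row 8 has {1,3,4,7,8}; col 1 has {2,3,4,6,8}; box has {3,4,6,8,9} → only 5 remains.
r8c3 = 2: row 8 has {1,3,4,5,7,8}; col 3 has {1,3,4,5,7,8,9}; box has {3,4,5,6,8,9} → only 2 remains.
r8c5 = 9: row 8 has {1,2,3,4,5,7,8}; col 5 has {1,2,3,5,6,7}; box has {1,2,3,4,5,7} → only 9 remains.
r8c6 = 6: row 8 has {1,2,3,4,5,7,8,9}; col 6 has {1,2,4,5,7,8,9}; box has {1,2,3,4,5,7,9} → only 6 remains.
r9c1 = 7: row 9 has {1,2,3,4,5,6,8,9}; col 1 has {2,3,4,5,6,8}; box has {2,3,4,5,6,8,9} → only 7 remains.
r3c1 = 9: row 3 has {1,2,5,7,8}; col 1 has {2,3,4,5,6,7,8}; box has {1,2,3,4,5,7,8} → only 9 remains.
r3c3 = 6: row 3 has {1,2,5,7,8,9}; col 3 has {1,2,3,4,5,7,8,9}; box has {1,2,3,4,5,7,8,9} → only 6 remains.
r3c5 = 4: row 3 has {1,2,5,6,7,8,9}; col 5 has {1,2,3,5,6,7,9}; box has {1,2,5,6,7,8,9} → only 4 remains.
r3c6 = 3: row 3 has {1,2,4,5,6,7,8,9}; col 6 has {1,2,4,5,6,7,8,9}; box has {1,2,4,5,6,7,8,9} → only 3 remains.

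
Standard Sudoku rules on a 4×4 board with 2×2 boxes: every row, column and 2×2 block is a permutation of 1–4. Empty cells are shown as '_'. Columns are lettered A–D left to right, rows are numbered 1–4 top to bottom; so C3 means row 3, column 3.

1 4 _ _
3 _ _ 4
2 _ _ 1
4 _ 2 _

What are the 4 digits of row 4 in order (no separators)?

4123

C1 = 3 (sole candidate).
D1 = 2 (sole candidate).
B2 = 2 (sole candidate).
C2 = 1 (sole candidate).
B3 = 3 (sole candidate).
C3 = 4 (sole candidate).
B4 = 1: row 4 has {2,4}; col 2 has {2,3,4}; box has {2,3,4} → only 1 remains.
D4 = 3: row 4 has {1,2,4}; col 4 has {1,2,4}; box has {1,2,4} → only 3 remains.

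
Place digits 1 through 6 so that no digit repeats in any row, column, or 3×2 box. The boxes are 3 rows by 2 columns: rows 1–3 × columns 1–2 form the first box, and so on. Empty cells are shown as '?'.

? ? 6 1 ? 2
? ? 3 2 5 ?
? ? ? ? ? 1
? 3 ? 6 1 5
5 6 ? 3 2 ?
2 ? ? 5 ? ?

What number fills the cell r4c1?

r3c4 = 4 (sole candidate).
r4c1 = 4: row 4 has {1,3,5,6}; col 1 has {2,5}; box has {2,3,5,6} → only 4 remains.

4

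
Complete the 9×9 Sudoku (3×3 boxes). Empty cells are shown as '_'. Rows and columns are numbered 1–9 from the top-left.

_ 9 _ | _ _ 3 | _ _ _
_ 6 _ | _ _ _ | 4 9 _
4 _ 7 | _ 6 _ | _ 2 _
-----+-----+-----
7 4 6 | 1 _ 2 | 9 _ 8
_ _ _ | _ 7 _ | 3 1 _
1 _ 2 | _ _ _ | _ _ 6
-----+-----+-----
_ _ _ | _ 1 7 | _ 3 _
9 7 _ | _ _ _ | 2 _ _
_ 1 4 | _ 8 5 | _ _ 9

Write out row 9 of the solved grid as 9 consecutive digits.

314285679

R4C8 = 5: row 4 has {1,2,4,6,7,8,9}; col 8 has {1,2,3,9}; box has {1,3,6,8,9} → only 5 remains.
R6C7 = 7: row 6 has {1,2,6}; col 7 has {2,3,4,9}; box has {1,3,5,6,8,9} → only 7 remains.
R6C8 = 4: row 6 has {1,2,6,7}; col 8 has {1,2,3,5,9}; box has {1,3,5,6,7,8,9} → only 4 remains.
R9C7 = 6: row 9 has {1,4,5,8,9}; col 7 has {2,3,4,7,9}; box has {2,3,9} → only 6 remains.
R9C8 = 7: row 9 has {1,4,5,6,8,9}; col 8 has {1,2,3,4,5,9}; box has {2,3,6,9} → only 7 remains.
R4C5 = 3: row 4 has {1,2,4,5,6,7,8,9}; col 5 has {1,6,7,8}; box has {1,2,7} → only 3 remains.
R5C9 = 2: row 5 has {1,3,7}; col 9 has {6,8,9}; box has {1,3,4,5,6,7,8,9} → only 2 remains.
R8C5 = 4: row 8 has {2,7,9}; col 5 has {1,3,6,7,8}; box has {1,5,7,8} → only 4 remains.
R8C6 = 6: row 8 has {2,4,7,9}; col 6 has {2,3,5,7}; box has {1,4,5,7,8} → only 6 remains.
R8C8 = 8: row 8 has {2,4,6,7,9}; col 8 has {1,2,3,4,5,7,9}; box has {2,3,6,7,9} → only 8 remains.
R1C8 = 6: row 1 has {3,9}; col 8 has {1,2,3,4,5,7,8,9}; box has {2,4,9} → only 6 remains.
R7C7 = 5: row 7 has {1,3,7}; col 7 has {2,3,4,6,7,9}; box has {2,3,6,7,8,9} → only 5 remains.
R7C9 = 4: row 7 has {1,3,5,7}; col 9 has {2,6,8,9}; box has {2,3,5,6,7,8,9} → only 4 remains.
R8C4 = 3: row 8 has {2,4,6,7,8,9}; col 4 has {1}; box has {1,4,5,6,7,8} → only 3 remains.
R8C9 = 1: row 8 has {2,3,4,6,7,8,9}; col 9 has {2,4,6,8,9}; box has {2,3,4,5,6,7,8,9} → only 1 remains.
R9C4 = 2: row 9 has {1,4,5,6,7,8,9}; col 4 has {1,3}; box has {1,3,4,5,6,7,8} → only 2 remains.
R7C3 = 8: row 7 has {1,3,4,5,7}; col 3 has {2,4,6,7}; box has {1,4,7,9} → only 8 remains.
R7C4 = 9: row 7 has {1,3,4,5,7,8}; col 4 has {1,2,3}; box has {1,2,3,4,5,6,7,8} → only 9 remains.
R8C3 = 5: row 8 has {1,2,3,4,6,7,8,9}; col 3 has {2,4,6,7,8}; box has {1,4,7,8,9} → only 5 remains.
R9C1 = 3: row 9 has {1,2,4,5,6,7,8,9}; col 1 has {1,4,7,9}; box has {1,4,5,7,8,9} → only 3 remains.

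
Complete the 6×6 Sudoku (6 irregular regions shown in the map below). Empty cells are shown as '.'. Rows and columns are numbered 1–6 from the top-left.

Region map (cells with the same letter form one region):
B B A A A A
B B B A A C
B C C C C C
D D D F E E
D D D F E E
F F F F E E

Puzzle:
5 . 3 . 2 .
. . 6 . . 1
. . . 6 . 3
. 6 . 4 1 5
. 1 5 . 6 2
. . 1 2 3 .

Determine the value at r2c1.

r1c2 = 4 (sole candidate).
r1c4 = 1 (sole candidate).
r1c6 = 6 (sole candidate).
r2c4 = 5 (sole candidate).
r2c5 = 4 (sole candidate).
r3c5 = 5 (sole candidate).
r4c3 = 2 (sole candidate).
r5c4 = 3 (sole candidate).
r6c1 = 6 (sole candidate).
r6c2 = 5 (sole candidate).
r6c6 = 4 (sole candidate).
r3c2 = 2 (sole candidate).
r3c3 = 4 (sole candidate).
r4c1 = 3 (sole candidate).
r5c1 = 4 (sole candidate).
r2c1 = 2: row 2 has {1,4,5,6}; col 1 has {3,4,5,6}; region has {4,5,6} → only 2 remains.

2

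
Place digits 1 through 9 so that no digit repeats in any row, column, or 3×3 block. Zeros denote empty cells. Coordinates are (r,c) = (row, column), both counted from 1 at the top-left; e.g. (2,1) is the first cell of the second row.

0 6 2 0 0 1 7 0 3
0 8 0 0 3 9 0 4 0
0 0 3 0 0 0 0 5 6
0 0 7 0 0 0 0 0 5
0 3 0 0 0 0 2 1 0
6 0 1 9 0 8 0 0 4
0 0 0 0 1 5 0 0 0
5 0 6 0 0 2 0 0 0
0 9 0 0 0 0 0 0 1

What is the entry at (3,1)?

(2,3) = 5 (sole candidate).
(2,7) = 1 (sole candidate).
(2,9) = 2 (sole candidate).
(6,7) = 3 (sole candidate).
(6,8) = 7 (sole candidate).
(2,1) = 7 (sole candidate).
(2,4) = 6 (sole candidate).
(4,4) = 1 (hidden single in row 4).
(4,6) = 3 (hidden single in row 4).
(8,2) = 1 (hidden single in row 8).
(3,2) = 4 (sole candidate).
(3,6) = 7 (sole candidate).
(4,2) = 2 (sole candidate).
(6,2) = 5 (sole candidate).
(6,5) = 2 (sole candidate).
(7,2) = 7 (sole candidate).
(1,1) = 9 (sole candidate).
(1,8) = 8 (sole candidate).
(3,1) = 1: row 3 has {3,4,5,6,7}; col 1 has {5,6,7,9}; box has {2,3,4,5,6,7,8,9} → only 1 remains.

1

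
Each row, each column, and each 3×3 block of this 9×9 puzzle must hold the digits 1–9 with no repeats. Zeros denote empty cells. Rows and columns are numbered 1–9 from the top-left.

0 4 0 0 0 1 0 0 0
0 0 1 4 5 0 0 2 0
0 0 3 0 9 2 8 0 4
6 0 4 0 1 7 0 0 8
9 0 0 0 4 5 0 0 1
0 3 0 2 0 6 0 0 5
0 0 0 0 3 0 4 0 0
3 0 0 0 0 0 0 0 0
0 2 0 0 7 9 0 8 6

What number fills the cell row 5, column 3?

2

row 4, column 2 = 5: row 4 has {1,4,6,7,8}; col 2 has {2,3,4}; box has {3,4,6,9} → only 5 remains.
row 6, column 5 = 8: row 6 has {2,3,5,6}; col 5 has {1,3,4,5,7,9}; box has {1,2,4,5,6,7} → only 8 remains.
row 7, column 6 = 8: row 7 has {3,4}; col 6 has {1,2,5,6,7,9}; box has {3,7,9} → only 8 remains.
row 8, column 6 = 4: row 8 has {3}; col 6 has {1,2,5,6,7,8,9}; box has {3,7,8,9} → only 4 remains.
row 9, column 3 = 5: row 9 has {2,6,7,8,9}; col 3 has {1,3,4}; box has {2,3} → only 5 remains.
row 9, column 4 = 1: row 9 has {2,5,6,7,8,9}; col 4 has {2,4}; box has {3,4,7,8,9} → only 1 remains.
row 9, column 7 = 3: row 9 has {1,2,5,6,7,8,9}; col 7 has {4,8}; box has {4,6,8} → only 3 remains.
row 1, column 5 = 6: row 1 has {1,4}; col 5 has {1,3,4,5,7,8,9}; box has {1,2,4,5,9} → only 6 remains.
row 2, column 6 = 3: row 2 has {1,2,4,5}; col 6 has {1,2,4,5,6,7,8,9}; box has {1,2,4,5,6,9} → only 3 remains.
row 3, column 4 = 7: row 3 has {2,3,4,8,9}; col 4 has {1,2,4}; box has {1,2,3,4,5,6,9} → only 7 remains.
row 5, column 4 = 3: row 5 has {1,4,5,9}; col 4 has {1,2,4,7}; box has {1,2,4,5,6,7,8} → only 3 remains.
row 6, column 3 = 7: row 6 has {2,3,5,6,8}; col 3 has {1,3,4,5}; box has {3,4,5,6,9} → only 7 remains.
row 6, column 7 = 9: row 6 has {2,3,5,6,7,8}; col 7 has {3,4,8}; box has {1,5,8} → only 9 remains.
row 6, column 8 = 4: row 6 has {2,3,5,6,7,8,9}; col 8 has {2,8}; box has {1,5,8,9} → only 4 remains.
row 8, column 5 = 2: row 8 has {3,4}; col 5 has {1,3,4,5,6,7,8,9}; box has {1,3,4,7,8,9} → only 2 remains.
row 9, column 1 = 4: row 9 has {1,2,3,5,6,7,8,9}; col 1 has {3,6,9}; box has {2,3,5} → only 4 remains.
row 1, column 4 = 8: row 1 has {1,4,6}; col 4 has {1,2,3,4,7}; box has {1,2,3,4,5,6,7,9} → only 8 remains.
row 3, column 1 = 5: row 3 has {2,3,4,7,8,9}; col 1 has {3,4,6,9}; box has {1,3,4} → only 5 remains.
row 3, column 2 = 6: row 3 has {2,3,4,5,7,8,9}; col 2 has {2,3,4,5}; box has {1,3,4,5} → only 6 remains.
row 3, column 8 = 1: row 3 has {2,3,4,5,6,7,8,9}; col 8 has {2,4,8}; box has {2,4,8} → only 1 remains.
row 4, column 4 = 9: row 4 has {1,4,5,6,7,8}; col 4 has {1,2,3,4,7,8}; box has {1,2,3,4,5,6,7,8} → only 9 remains.
row 4, column 7 = 2: row 4 has {1,4,5,6,7,8,9}; col 7 has {3,4,8,9}; box has {1,4,5,8,9} → only 2 remains.
row 4, column 8 = 3: row 4 has {1,2,4,5,6,7,8,9}; col 8 has {1,2,4,8}; box has {1,2,4,5,8,9} → only 3 remains.
row 5, column 2 = 8: row 5 has {1,3,4,5,9}; col 2 has {2,3,4,5,6}; box has {3,4,5,6,7,9} → only 8 remains.
row 5, column 3 = 2: row 5 has {1,3,4,5,8,9}; col 3 has {1,3,4,5,7}; box has {3,4,5,6,7,8,9} → only 2 remains.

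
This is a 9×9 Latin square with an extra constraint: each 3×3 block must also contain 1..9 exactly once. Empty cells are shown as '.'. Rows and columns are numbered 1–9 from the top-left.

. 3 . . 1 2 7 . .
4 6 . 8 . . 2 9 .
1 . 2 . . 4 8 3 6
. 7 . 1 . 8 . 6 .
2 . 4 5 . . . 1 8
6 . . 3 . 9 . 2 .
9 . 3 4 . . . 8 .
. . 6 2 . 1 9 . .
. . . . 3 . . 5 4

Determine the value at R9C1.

R1C8 = 4: row 1 has {1,2,3,7}; col 8 has {1,2,3,5,6,8,9}; box has {2,3,6,7,8,9} → only 4 remains.
R1C9 = 5: row 1 has {1,2,3,4,7}; col 9 has {4,6,8}; box has {2,3,4,6,7,8,9} → only 5 remains.
R2C9 = 1: row 2 has {2,4,6,8,9}; col 9 has {4,5,6,8}; box has {2,3,4,5,6,7,8,9} → only 1 remains.
R5C2 = 9: row 5 has {1,2,4,5,8}; col 2 has {3,6,7}; box has {2,4,6,7} → only 9 remains.
R5C7 = 3: row 5 has {1,2,4,5,8,9}; col 7 has {2,7,8,9}; box has {1,2,6,8} → only 3 remains.
R6C9 = 7: row 6 has {2,3,6,9}; col 9 has {1,4,5,6,8}; box has {1,2,3,6,8} → only 7 remains.
R7C9 = 2: row 7 has {3,4,8,9}; col 9 has {1,4,5,6,7,8}; box has {4,5,8,9} → only 2 remains.
R8C8 = 7: row 8 has {1,2,6,9}; col 8 has {1,2,3,4,5,6,8,9}; box has {2,4,5,8,9} → only 7 remains.
R8C9 = 3: row 8 has {1,2,6,7,9}; col 9 has {1,2,4,5,6,7,8}; box has {2,4,5,7,8,9} → only 3 remains.
R1C1 = 8: row 1 has {1,2,3,4,5,7}; col 1 has {1,2,4,6,9}; box has {1,2,3,4,6} → only 8 remains.
R1C3 = 9: row 1 has {1,2,3,4,5,7,8}; col 3 has {2,3,4,6}; box has {1,2,3,4,6,8} → only 9 remains.
R1C4 = 6: row 1 has {1,2,3,4,5,7,8,9}; col 4 has {1,2,3,4,5,8}; box has {1,2,4,8} → only 6 remains.
R3C2 = 5: row 3 has {1,2,3,4,6,8}; col 2 has {3,6,7,9}; box has {1,2,3,4,6,8,9} → only 5 remains.
R4C3 = 5: row 4 has {1,6,7,8}; col 3 has {2,3,4,6,9}; box has {2,4,6,7,9} → only 5 remains.
R4C7 = 4: row 4 has {1,5,6,7,8}; col 7 has {2,3,7,8,9}; box has {1,2,3,6,7,8} → only 4 remains.
R4C9 = 9: row 4 has {1,4,5,6,7,8}; col 9 has {1,2,3,4,5,6,7,8}; box has {1,2,3,4,6,7,8} → only 9 remains.
R6C5 = 4: row 6 has {2,3,6,7,9}; col 5 has {1,3}; box has {1,3,5,8,9} → only 4 remains.
R6C7 = 5: row 6 has {2,3,4,6,7,9}; col 7 has {2,3,4,7,8,9}; box has {1,2,3,4,6,7,8,9} → only 5 remains.
R7C2 = 1: row 7 has {2,3,4,8,9}; col 2 has {3,5,6,7,9}; box has {3,6,9} → only 1 remains.
R7C7 = 6: row 7 has {1,2,3,4,8,9}; col 7 has {2,3,4,5,7,8,9}; box has {2,3,4,5,7,8,9} → only 6 remains.
R8C1 = 5: row 8 has {1,2,3,6,7,9}; col 1 has {1,2,4,6,8,9}; box has {1,3,6,9} → only 5 remains.
R8C5 = 8: row 8 has {1,2,3,5,6,7,9}; col 5 has {1,3,4}; box has {1,2,3,4} → only 8 remains.
R9C1 = 7: row 9 has {3,4,5}; col 1 has {1,2,4,5,6,8,9}; box has {1,3,5,6,9} → only 7 remains.

7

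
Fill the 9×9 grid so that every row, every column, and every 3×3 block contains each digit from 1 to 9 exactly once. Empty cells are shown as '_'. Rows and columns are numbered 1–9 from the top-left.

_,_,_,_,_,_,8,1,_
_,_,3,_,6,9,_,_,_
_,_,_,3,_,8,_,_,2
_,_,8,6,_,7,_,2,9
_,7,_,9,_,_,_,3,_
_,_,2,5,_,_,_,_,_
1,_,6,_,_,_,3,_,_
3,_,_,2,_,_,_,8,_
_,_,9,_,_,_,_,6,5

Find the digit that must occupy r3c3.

r1c9 = 3: in row 1, 3 can only go here (every other open cell in that row sees a 3).
r7c2 = 2: in row 7, 2 can only go here (every other open cell in that row sees a 2).
r2c1 = 2: in row 2, 2 can only go here (every other open cell in that row sees a 2).
r2c2 = 8: in row 2, 8 can only go here (every other open cell in that row sees an 8).
r9c2 = 4: row 9 has {5,6,9}; col 2 has {2,7,8}; box has {1,2,3,6,9} → only 4 remains.
r8c2 = 5: row 8 has {2,3,8}; col 2 has {2,4,7,8}; box has {1,2,3,4,6,9} → only 5 remains.
r8c3 = 7: row 8 has {2,3,5,8}; col 3 has {2,3,6,8,9}; box has {1,2,3,4,5,6,9} → only 7 remains.
r9c1 = 8: row 9 has {4,5,6,9}; col 1 has {1,2,3}; box has {1,2,3,4,5,6,7,9} → only 8 remains.
r2c4 = 1: in row 2, 1 can only go here (every other open cell in that row sees a 1).
r9c4 = 7: row 9 has {4,5,6,8,9}; col 4 has {1,2,3,5,6,9}; box has {2} → only 7 remains.
r1c4 = 4: row 1 has {1,3,8}; col 4 has {1,2,3,5,6,7,9}; box has {1,3,6,8,9} → only 4 remains.
r7c4 = 8: row 7 has {1,2,3,6}; col 4 has {1,2,3,4,5,6,7,9}; box has {2,7} → only 8 remains.
r1c3 = 5: row 1 has {1,3,4,8}; col 3 has {2,3,6,7,8,9}; box has {2,3,8} → only 5 remains.
r1c6 = 2: row 1 has {1,3,4,5,8}; col 6 has {7,8,9}; box has {1,3,4,6,8,9} → only 2 remains.
r1c5 = 7: row 1 has {1,2,3,4,5,8}; col 5 has {6}; box has {1,2,3,4,6,8,9} → only 7 remains.
r3c5 = 5: row 3 has {2,3,8}; col 5 has {6,7}; box has {1,2,3,4,6,7,8,9} → only 5 remains.
r5c5 = 2: in row 5, 2 can only go here (every other open cell in that row sees a 2).
r5c9 = 8: in row 5, 8 can only go here (every other open cell in that row sees an 8).
r6c5 = 8: in row 6, 8 can only go here (every other open cell in that row sees an 8).
r7c6 = 5: in row 7, 5 can only go here (every other open cell in that row sees a 5).
r8c6 = 6: in row 8, 6 can only go here (every other open cell in that row sees a 6).
r9c7 = 2: in row 9, 2 can only go here (every other open cell in that row sees a 2).
r3c1 = 7: in column 1, 7 can only go here (every other open cell in that column sees a 7).
r2c8 = 5: in column 8, 5 can only go here (every other open cell in that column sees a 5).
r6c9 = 6: in column 9, 6 can only go here (every other open cell in that column sees a 6).
r5c1 = 6: in row 5, 6 can only go here (every other open cell in that row sees a 6).
r1c1 = 9: row 1 has {1,2,3,4,5,7,8}; col 1 has {1,2,3,6,7,8}; box has {2,3,5,7,8} → only 9 remains.
r1c2 = 6: row 1 has {1,2,3,4,5,7,8,9}; col 2 has {2,4,5,7,8}; box has {2,3,5,7,8,9} → only 6 remains.
r3c2 = 1: row 3 has {2,3,5,7,8}; col 2 has {2,4,5,6,7,8}; box has {2,3,5,6,7,8,9} → only 1 remains.
r3c3 = 4: row 3 has {1,2,3,5,7,8}; col 3 has {2,3,5,6,7,8,9}; box has {1,2,3,5,6,7,8,9} → only 4 remains.

4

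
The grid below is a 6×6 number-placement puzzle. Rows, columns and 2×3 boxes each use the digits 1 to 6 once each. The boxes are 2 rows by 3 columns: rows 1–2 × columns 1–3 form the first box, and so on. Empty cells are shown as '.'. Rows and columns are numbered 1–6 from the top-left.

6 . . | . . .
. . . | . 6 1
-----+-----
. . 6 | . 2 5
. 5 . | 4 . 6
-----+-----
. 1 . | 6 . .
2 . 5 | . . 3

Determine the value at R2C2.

3

R6C4 = 1: row 6 has {2,3,5}; col 4 has {4,6}; box has {3,6} → only 1 remains.
R6C5 = 4: row 6 has {1,2,3,5}; col 5 has {2,6}; box has {1,3,6} → only 4 remains.
R3C4 = 3: row 3 has {2,5,6}; col 4 has {1,4,6}; box has {2,4,5,6} → only 3 remains.
R4C5 = 1: row 4 has {4,5,6}; col 5 has {2,4,6}; box has {2,3,4,5,6} → only 1 remains.
R5C5 = 5: row 5 has {1,6}; col 5 has {1,2,4,6}; box has {1,3,4,6} → only 5 remains.
R5C6 = 2: row 5 has {1,5,6}; col 6 has {1,3,5,6}; box has {1,3,4,5,6} → only 2 remains.
R6C2 = 6: row 6 has {1,2,3,4,5}; col 2 has {1,5}; box has {1,2,5} → only 6 remains.
R1C5 = 3: row 1 has {6}; col 5 has {1,2,4,5,6}; box has {1,6} → only 3 remains.
R1C6 = 4: row 1 has {3,6}; col 6 has {1,2,3,5,6}; box has {1,3,6} → only 4 remains.
R3C2 = 4: row 3 has {2,3,5,6}; col 2 has {1,5,6}; box has {5,6} → only 4 remains.
R4C1 = 3: row 4 has {1,4,5,6}; col 1 has {2,6}; box has {4,5,6} → only 3 remains.
R4C3 = 2: row 4 has {1,3,4,5,6}; col 3 has {5,6}; box has {3,4,5,6} → only 2 remains.
R5C1 = 4: row 5 has {1,2,5,6}; col 1 has {2,3,6}; box has {1,2,5,6} → only 4 remains.
R5C3 = 3: row 5 has {1,2,4,5,6}; col 3 has {2,5,6}; box has {1,2,4,5,6} → only 3 remains.
R1C2 = 2: row 1 has {3,4,6}; col 2 has {1,4,5,6}; box has {6} → only 2 remains.
R1C3 = 1: row 1 has {2,3,4,6}; col 3 has {2,3,5,6}; box has {2,6} → only 1 remains.
R1C4 = 5: row 1 has {1,2,3,4,6}; col 4 has {1,3,4,6}; box has {1,3,4,6} → only 5 remains.
R2C1 = 5: row 2 has {1,6}; col 1 has {2,3,4,6}; box has {1,2,6} → only 5 remains.
R2C2 = 3: row 2 has {1,5,6}; col 2 has {1,2,4,5,6}; box has {1,2,5,6} → only 3 remains.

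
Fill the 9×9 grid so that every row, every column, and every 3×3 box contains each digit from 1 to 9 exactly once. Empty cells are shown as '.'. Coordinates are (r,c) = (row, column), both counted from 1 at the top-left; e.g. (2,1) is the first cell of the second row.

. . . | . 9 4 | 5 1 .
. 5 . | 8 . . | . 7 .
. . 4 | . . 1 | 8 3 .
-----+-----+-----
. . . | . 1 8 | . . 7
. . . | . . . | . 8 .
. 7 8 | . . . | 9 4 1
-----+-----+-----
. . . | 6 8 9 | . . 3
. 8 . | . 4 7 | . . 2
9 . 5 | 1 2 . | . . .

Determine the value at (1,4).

(1,9) = 6 (sole candidate).
(3,9) = 9 (sole candidate).
(5,9) = 5 (sole candidate).
(7,8) = 5 (sole candidate).
(9,6) = 3 (sole candidate).
(9,8) = 6 (sole candidate).
(2,9) = 4 (sole candidate).
(4,8) = 2 (sole candidate).
(8,4) = 5 (sole candidate).
(8,7) = 1 (sole candidate).
(8,8) = 9 (sole candidate).
(9,2) = 4 (sole candidate).
(9,7) = 7 (sole candidate).
(9,9) = 8 (sole candidate).
(2,7) = 2 (sole candidate).
(7,7) = 4 (sole candidate).
(2,6) = 6 (sole candidate).
(5,6) = 2 (sole candidate).
(6,4) = 3 (sole candidate).
(6,6) = 5 (sole candidate).
(2,5) = 3 (sole candidate).
(6,5) = 6 (sole candidate).
(2,1) = 1 (sole candidate).
(2,3) = 9 (sole candidate).
(5,5) = 7 (sole candidate).
(6,1) = 2 (sole candidate).
(7,1) = 7 (sole candidate).
(3,1) = 6 (sole candidate).
(3,2) = 2 (sole candidate).
(3,4) = 7 (sole candidate).
(3,5) = 5 (sole candidate).
(7,2) = 1 (sole candidate).
(7,3) = 2 (sole candidate).
(8,1) = 3 (sole candidate).
(8,3) = 6 (sole candidate).
(1,1) = 8 (sole candidate).
(1,2) = 3 (sole candidate).
(1,3) = 7 (sole candidate).
(1,4) = 2: row 1 has {1,3,4,5,6,7,8,9}; col 4 has {1,3,5,6,7,8}; box has {1,3,4,5,6,7,8,9} → only 2 remains.

2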